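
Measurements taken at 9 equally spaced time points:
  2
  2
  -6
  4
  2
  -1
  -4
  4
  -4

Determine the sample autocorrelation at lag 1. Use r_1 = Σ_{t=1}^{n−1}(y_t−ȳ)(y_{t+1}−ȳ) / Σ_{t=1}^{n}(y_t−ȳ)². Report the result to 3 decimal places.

Mean ȳ = (2 + 2 − 6 + 4 + 2 − 1 − 4 + 4 − 4)/9 = -0.1111
Numerator Σ_{t=1}^{8}(y_t−ȳ)(y_{t+1}−ȳ) = -53.9012
Denominator Σ(y_t−ȳ)² = 112.8889
r_1 = -53.9012 / 112.8889 = -0.477

-0.477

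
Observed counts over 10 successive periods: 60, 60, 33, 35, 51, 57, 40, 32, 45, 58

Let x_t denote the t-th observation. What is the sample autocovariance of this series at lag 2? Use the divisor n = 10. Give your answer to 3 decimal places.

-83.962

Mean x̄ = (60 + 60 + 33 + 35 + 51 + 57 + 40 + 32 + 45 + 58)/10 = 47.1000
Σ_{t=1}^{8}(x_t−x̄)(x_{t+2}−x̄) = -839.6200
γ_2 = -839.6200 / 10 = -83.962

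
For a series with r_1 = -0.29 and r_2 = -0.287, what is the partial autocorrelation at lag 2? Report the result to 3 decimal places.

-0.405

φ_{22} = (r_2 − r_1²) / (1 − r_1²)
r_1² = (-0.29)² = 0.0841
Numerator = -0.287 − 0.0841 = -0.3711; denominator = 1 − 0.0841 = 0.9159
φ_{22} = -0.3711 / 0.9159 = -0.405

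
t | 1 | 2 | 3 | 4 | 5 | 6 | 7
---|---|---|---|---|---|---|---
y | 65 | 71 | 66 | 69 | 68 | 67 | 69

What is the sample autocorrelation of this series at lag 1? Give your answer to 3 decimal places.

Mean ȳ = (65 + 71 + 66 + 69 + 68 + 67 + 69)/7 = 67.8571
Deviations from mean: -2.8571, 3.1429, -1.8571, 1.1429, 0.1429, -0.8571, 1.1429
Σ(y_t−ȳ)(y_{t+1}−ȳ) = (-8.9796) + (-5.8367) + (-2.1224) + (0.1633) + (-0.1224) + (-0.9796) = -17.8776
Denominator Σ(y_t−ȳ)² = 24.8571
r_1 = -17.8776 / 24.8571 = -0.719

-0.719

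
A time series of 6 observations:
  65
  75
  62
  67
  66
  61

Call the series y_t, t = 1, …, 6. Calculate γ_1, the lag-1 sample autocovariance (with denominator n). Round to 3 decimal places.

-8.167

Mean ȳ = (65 + 75 + 62 + 67 + 66 + 61)/6 = 66.0000
Deviations: -1.0000, 9.0000, -4.0000, 1.0000, 0.0000, -5.0000
Σ_{t=1}^{5}(y_t−ȳ)(y_{t+1}−ȳ) = -49.0000
γ_1 = -49.0000 / 6 = -8.167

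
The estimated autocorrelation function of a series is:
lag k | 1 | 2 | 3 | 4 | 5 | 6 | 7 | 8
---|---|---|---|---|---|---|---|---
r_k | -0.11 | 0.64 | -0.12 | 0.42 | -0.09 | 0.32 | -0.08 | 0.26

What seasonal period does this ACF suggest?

The largest autocorrelation is r_2 = 0.64, with weaker echoes at lags 4 (0.42), 6 (0.32) and 8 (0.26); the remaining lags stay at or below -0.08.
The dominant spike at lag 2 indicates a seasonal period of 2.

2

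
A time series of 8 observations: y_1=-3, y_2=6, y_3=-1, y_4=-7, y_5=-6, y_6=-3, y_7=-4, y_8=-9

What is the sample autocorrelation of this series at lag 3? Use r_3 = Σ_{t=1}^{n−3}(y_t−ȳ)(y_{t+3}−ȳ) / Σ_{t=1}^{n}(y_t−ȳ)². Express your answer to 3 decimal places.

Mean ȳ = (-3 + 6 − 1 − 7 − 6 − 3 − 4 − 9)/8 = -3.3750
Deviations from mean: 0.3750, 9.3750, 2.3750, -3.6250, -2.6250, 0.3750, -0.6250, -5.6250
Numerator Σ_{t=1}^{5}(y_t−ȳ)(y_{t+3}−ȳ) = -8.0469
Denominator Σ(y_t−ȳ)² = 145.8750
r_3 = -8.0469 / 145.8750 = -0.055

-0.055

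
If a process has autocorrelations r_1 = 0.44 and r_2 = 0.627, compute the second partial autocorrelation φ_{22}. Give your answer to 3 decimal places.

φ_{22} = (r_2 − r_1²) / (1 − r_1²)
r_1² = (0.44)² = 0.1936
Numerator = 0.627 − 0.1936 = 0.4334; denominator = 1 − 0.1936 = 0.8064
φ_{22} = 0.4334 / 0.8064 = 0.537

0.537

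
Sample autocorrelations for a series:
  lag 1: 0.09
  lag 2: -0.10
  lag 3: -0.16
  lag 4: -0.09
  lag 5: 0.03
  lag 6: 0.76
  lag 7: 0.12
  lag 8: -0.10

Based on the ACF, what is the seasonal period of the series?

6

The largest autocorrelation is r_6 = 0.76; the remaining lags stay at or below 0.12.
The dominant spike at lag 6 indicates a seasonal period of 6.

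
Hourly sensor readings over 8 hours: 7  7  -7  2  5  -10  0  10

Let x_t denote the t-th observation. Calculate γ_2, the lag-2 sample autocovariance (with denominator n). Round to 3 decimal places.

-22.328

Mean x̄ = (7 + 7 − 7 + 2 + 5 − 10 + 0 + 10)/8 = 1.7500
Deviations: 5.2500, 5.2500, -8.7500, 0.2500, 3.2500, -11.7500, -1.7500, 8.2500
Σ_{t=1}^{6}(x_t−x̄)(x_{t+2}−x̄) = -178.6250
γ_2 = -178.6250 / 8 = -22.328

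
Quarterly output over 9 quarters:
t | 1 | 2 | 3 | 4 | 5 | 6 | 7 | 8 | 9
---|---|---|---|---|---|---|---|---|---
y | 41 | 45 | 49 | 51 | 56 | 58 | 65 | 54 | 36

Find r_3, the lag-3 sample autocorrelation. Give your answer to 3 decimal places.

-0.201

Mean ȳ = (41 + 45 + 49 + 51 + 56 + 58 + 65 + 54 + 36)/9 = 50.5556
Numerator Σ_{t=1}^{6}(y_t−ȳ)(y_{t+3}−ȳ) = -129.2593
Denominator Σ(y_t−ȳ)² = 642.2222
r_3 = -129.2593 / 642.2222 = -0.201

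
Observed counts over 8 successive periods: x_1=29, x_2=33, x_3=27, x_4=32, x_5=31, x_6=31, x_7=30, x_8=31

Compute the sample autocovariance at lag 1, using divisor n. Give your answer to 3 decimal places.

-2.156

Mean x̄ = (29 + 33 + 27 + 32 + 31 + 31 + 30 + 31)/8 = 30.5000
Σ_{t=1}^{7}(x_t−x̄)(x_{t+1}−x̄) = -17.2500
γ_1 = -17.2500 / 8 = -2.156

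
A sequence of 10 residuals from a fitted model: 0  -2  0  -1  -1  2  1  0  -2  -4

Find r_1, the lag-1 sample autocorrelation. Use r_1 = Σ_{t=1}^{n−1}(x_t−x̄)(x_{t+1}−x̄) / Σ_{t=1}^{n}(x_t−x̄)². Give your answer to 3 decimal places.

0.246

Mean x̄ = (0 − 2 + 0 − 1 − 1 + 2 + 1 + 0 − 2 − 4)/10 = -0.7000
Numerator Σ_{t=1}^{9}(x_t−x̄)(x_{t+1}−x̄) = 6.4100
Denominator Σ(x_t−x̄)² = 26.1000
r_1 = 6.4100 / 26.1000 = 0.246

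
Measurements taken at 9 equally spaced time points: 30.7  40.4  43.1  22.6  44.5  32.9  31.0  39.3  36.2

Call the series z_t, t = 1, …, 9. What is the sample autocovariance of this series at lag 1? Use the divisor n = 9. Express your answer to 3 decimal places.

Mean z̄ = (30.7 + 40.4 + 43.1 + 22.6 + 44.5 + 32.9 + 31.0 + 39.3 + 36.2)/9 = 35.6333
Σ_{t=1}^{8}(z_t−z̄)(z_{t+1}−z̄) = -227.2844
γ_1 = -227.2844 / 9 = -25.254

-25.254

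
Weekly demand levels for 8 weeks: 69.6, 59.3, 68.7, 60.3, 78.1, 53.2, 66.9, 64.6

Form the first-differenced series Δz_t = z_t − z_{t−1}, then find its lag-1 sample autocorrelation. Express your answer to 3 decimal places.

First differences Δz: -10.3, 9.4, -8.4, 17.8, -24.9, 13.7, -2.3
Mean of differences = -0.7143
Numerator Σ(Δz_t−Δz̄)(Δz_{t+1}−Δz̄) = -1136.2416
Denominator Σ(Δz_t−Δz̄)² = 1391.2686
r_1(Δz) = -1136.2416 / 1391.2686 = -0.817

-0.817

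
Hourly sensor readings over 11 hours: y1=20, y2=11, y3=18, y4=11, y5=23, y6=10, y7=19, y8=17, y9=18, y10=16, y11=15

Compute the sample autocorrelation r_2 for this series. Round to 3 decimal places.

0.561

Mean ȳ = (20 + 11 + 18 + 11 + 23 + 10 + 19 + 17 + 18 + 16 + 15)/11 = 16.1818
Numerator Σ_{t=1}^{9}(y_t−ȳ)(y_{t+2}−ȳ) = 95.2066
Denominator Σ(y_t−ȳ)² = 169.6364
r_2 = 95.2066 / 169.6364 = 0.561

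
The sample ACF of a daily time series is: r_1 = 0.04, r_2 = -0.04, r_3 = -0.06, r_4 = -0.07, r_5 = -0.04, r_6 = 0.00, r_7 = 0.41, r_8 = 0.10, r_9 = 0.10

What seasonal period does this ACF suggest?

7

The largest autocorrelation is r_7 = 0.41; the remaining lags stay at or below 0.10.
The dominant spike at lag 7 indicates a seasonal period of 7.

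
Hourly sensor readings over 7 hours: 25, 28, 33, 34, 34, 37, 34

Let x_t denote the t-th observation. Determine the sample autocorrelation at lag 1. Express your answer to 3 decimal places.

0.478

Mean x̄ = (25 + 28 + 33 + 34 + 34 + 37 + 34)/7 = 32.1429
Numerator Σ_{t=1}^{6}(x_t−x̄)(x_{t+1}−x̄) = 49.1224
Denominator Σ(x_t−x̄)² = 102.8571
r_1 = 49.1224 / 102.8571 = 0.478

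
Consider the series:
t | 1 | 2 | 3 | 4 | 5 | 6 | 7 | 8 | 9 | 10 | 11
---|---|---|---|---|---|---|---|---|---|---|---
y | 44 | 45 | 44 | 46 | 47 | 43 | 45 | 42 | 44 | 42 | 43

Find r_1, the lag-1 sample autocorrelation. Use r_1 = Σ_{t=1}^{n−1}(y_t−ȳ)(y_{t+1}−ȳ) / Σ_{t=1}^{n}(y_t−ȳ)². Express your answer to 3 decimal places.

0.073

Mean ȳ = (44 + 45 + 44 + 46 + 47 + 43 + 45 + 42 + 44 + 42 + 43)/11 = 44.0909
Numerator Σ_{t=1}^{10}(y_t−ȳ)(y_{t+1}−ȳ) = 1.8099
Denominator Σ(y_t−ȳ)² = 24.9091
r_1 = 1.8099 / 24.9091 = 0.073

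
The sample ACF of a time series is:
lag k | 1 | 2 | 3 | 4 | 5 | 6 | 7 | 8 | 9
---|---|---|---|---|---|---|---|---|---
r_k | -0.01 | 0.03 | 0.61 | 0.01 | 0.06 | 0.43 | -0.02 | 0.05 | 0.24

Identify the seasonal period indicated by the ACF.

3

The largest autocorrelation is r_3 = 0.61, with weaker echoes at lags 6 (0.43) and 9 (0.24); the remaining lags stay at or below 0.06.
The dominant spike at lag 3 indicates a seasonal period of 3.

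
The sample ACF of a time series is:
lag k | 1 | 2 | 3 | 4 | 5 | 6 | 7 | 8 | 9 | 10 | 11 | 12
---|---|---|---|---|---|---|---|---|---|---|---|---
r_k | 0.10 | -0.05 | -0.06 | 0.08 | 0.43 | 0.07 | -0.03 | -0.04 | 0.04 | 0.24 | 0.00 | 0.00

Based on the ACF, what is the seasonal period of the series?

5

The largest autocorrelation is r_5 = 0.43, with a weaker echo at lag 10 (0.24); the remaining lags stay at or below 0.10.
The dominant spike at lag 5 indicates a seasonal period of 5.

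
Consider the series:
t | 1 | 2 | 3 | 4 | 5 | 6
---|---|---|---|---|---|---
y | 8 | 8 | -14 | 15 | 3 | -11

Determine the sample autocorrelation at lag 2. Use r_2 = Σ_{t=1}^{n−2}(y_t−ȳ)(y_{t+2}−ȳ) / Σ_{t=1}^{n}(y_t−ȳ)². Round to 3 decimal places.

Mean ȳ = (8 + 8 − 14 + 15 + 3 − 11)/6 = 1.5000
Deviations from mean: 6.5000, 6.5000, -15.5000, 13.5000, 1.5000, -12.5000
Σ(y_t−ȳ)(y_{t+2}−ȳ) = (-100.7500) + (87.7500) + (-23.2500) + (-168.7500) = -205.0000
Denominator Σ(y_t−ȳ)² = 665.5000
r_2 = -205.0000 / 665.5000 = -0.308

-0.308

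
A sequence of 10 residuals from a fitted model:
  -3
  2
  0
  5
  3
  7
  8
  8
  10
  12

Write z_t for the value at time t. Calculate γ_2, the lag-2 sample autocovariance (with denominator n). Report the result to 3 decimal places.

8.572

Mean z̄ = (-3 + 2 + 0 + 5 + 3 + 7 + 8 + 8 + 10 + 12)/10 = 5.2000
Σ_{t=1}^{8}(z_t−z̄)(z_{t+2}−z̄) = 85.7200
γ_2 = 85.7200 / 10 = 8.572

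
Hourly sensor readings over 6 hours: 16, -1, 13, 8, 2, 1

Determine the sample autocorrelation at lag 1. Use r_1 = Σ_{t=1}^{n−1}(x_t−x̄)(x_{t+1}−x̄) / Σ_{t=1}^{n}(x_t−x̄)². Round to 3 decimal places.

-0.382

Mean x̄ = (16 − 1 + 13 + 8 + 2 + 1)/6 = 6.5000
Deviations from mean: 9.5000, -7.5000, 6.5000, 1.5000, -4.5000, -5.5000
Σ(x_t−x̄)(x_{t+1}−x̄) = (-71.2500) + (-48.7500) + (9.7500) + (-6.7500) + (24.7500) = -92.2500
Denominator Σ(x_t−x̄)² = 241.5000
r_1 = -92.2500 / 241.5000 = -0.382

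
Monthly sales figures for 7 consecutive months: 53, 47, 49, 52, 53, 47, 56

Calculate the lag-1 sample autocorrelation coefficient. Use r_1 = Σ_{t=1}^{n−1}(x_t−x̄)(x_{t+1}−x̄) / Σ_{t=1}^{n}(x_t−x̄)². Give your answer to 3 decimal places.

-0.400

Mean x̄ = (53 + 47 + 49 + 52 + 53 + 47 + 56)/7 = 51.0000
Deviations from mean: 2.0000, -4.0000, -2.0000, 1.0000, 2.0000, -4.0000, 5.0000
Numerator Σ_{t=1}^{6}(x_t−x̄)(x_{t+1}−x̄) = -28.0000
Denominator Σ(x_t−x̄)² = 70.0000
r_1 = -28.0000 / 70.0000 = -0.400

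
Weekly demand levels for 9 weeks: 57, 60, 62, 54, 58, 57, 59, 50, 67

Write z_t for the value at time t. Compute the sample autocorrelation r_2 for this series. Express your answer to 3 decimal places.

Mean z̄ = (57 + 60 + 62 + 54 + 58 + 57 + 59 + 50 + 67)/9 = 58.2222
Σ(z_t−z̄)(z_{t+2}−z̄) = (-4.6173) + (-7.5062) + (-0.8395) + (5.1605) + (-0.1728) + (10.0494) + (6.8272) = 8.9012
Denominator Σ(z_t−z̄)² = 183.5556
r_2 = 8.9012 / 183.5556 = 0.048

0.048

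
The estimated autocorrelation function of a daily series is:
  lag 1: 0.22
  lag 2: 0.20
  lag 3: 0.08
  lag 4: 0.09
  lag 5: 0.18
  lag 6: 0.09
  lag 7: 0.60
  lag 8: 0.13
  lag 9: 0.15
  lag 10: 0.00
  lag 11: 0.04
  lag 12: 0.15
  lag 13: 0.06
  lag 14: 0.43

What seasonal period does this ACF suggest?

The largest autocorrelation is r_7 = 0.60, with a weaker echo at lag 14 (0.43); the remaining lags stay at or below 0.22. The elevated value at lag 1 (0.22), dropping to 0.20 at lag 2, reflects decaying short-term dependence rather than seasonality.
The dominant spike at lag 7 indicates a seasonal period of 7.

7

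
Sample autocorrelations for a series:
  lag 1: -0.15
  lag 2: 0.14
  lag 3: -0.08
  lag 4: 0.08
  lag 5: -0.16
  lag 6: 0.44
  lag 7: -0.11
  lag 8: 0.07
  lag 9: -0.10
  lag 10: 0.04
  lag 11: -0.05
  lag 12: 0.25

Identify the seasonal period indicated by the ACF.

The largest autocorrelation is r_6 = 0.44, with a weaker echo at lag 12 (0.25); the remaining lags stay at or below 0.14.
The dominant spike at lag 6 indicates a seasonal period of 6.

6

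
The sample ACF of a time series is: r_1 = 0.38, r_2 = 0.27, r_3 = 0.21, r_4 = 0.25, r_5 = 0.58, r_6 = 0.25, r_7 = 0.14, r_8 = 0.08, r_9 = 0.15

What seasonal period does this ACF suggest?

5

The largest autocorrelation is r_5 = 0.58; the remaining lags stay at or below 0.38. The elevated value at lag 1 (0.38), dropping to 0.27 at lag 2, reflects decaying short-term dependence rather than seasonality.
The dominant spike at lag 5 indicates a seasonal period of 5.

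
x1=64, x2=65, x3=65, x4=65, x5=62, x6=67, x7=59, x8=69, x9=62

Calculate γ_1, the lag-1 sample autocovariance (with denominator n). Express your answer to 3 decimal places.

-6.326

Mean x̄ = (64 + 65 + 65 + 65 + 62 + 67 + 59 + 69 + 62)/9 = 64.2222
Σ_{t=1}^{8}(x_t−x̄)(x_{t+1}−x̄) = -56.9383
γ_1 = -56.9383 / 9 = -6.326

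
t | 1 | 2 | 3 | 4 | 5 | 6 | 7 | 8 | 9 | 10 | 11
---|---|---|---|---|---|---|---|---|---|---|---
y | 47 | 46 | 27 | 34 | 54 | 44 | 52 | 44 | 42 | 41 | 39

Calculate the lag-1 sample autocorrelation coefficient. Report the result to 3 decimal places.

Mean ȳ = (47 + 46 + 27 + 34 + 54 + 44 + 52 + 44 + 42 + 41 + 39)/11 = 42.7273
Numerator Σ_{t=1}^{10}(y_t−ȳ)(y_{t+1}−ȳ) = 46.1074
Denominator Σ(y_t−ȳ)² = 586.1818
r_1 = 46.1074 / 586.1818 = 0.079

0.079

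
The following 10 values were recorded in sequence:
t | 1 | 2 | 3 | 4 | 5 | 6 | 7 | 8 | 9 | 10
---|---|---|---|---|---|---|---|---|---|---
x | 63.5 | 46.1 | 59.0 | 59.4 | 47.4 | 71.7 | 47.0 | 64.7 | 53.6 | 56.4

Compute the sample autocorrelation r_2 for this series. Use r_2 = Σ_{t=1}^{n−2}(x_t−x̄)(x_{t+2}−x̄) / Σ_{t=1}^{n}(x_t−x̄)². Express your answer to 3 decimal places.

0.373

Mean x̄ = (63.5 + 46.1 + 59.0 + 59.4 + 47.4 + 71.7 + 47.0 + 64.7 + 53.6 + 56.4)/10 = 56.8800
Numerator Σ_{t=1}^{8}(x_t−x̄)(x_{t+2}−x̄) = 242.3252
Denominator Σ(x_t−x̄)² = 650.1360
r_2 = 242.3252 / 650.1360 = 0.373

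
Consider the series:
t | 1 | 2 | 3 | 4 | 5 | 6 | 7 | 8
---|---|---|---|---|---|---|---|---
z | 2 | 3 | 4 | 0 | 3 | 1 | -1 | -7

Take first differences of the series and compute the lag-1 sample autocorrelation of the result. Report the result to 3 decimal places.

First differences Δz: 1, 1, -4, 3, -2, -2, -6
Mean of differences = -1.2857
Numerator Σ(Δz_t−Δz̄)(Δz_{t+1}−Δz̄) = -11.7959
Denominator Σ(Δz_t−Δz̄)² = 59.4286
r_1(Δz) = -11.7959 / 59.4286 = -0.198

-0.198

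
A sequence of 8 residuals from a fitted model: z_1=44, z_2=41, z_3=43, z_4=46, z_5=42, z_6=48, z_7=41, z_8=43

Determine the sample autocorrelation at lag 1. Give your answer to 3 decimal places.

-0.518

Mean z̄ = (44 + 41 + 43 + 46 + 42 + 48 + 41 + 43)/8 = 43.5000
Σ(z_t−z̄)(z_{t+1}−z̄) = (-1.2500) + (1.2500) + (-1.2500) + (-3.7500) + (-6.7500) + (-11.2500) + (1.2500) = -21.7500
Denominator Σ(z_t−z̄)² = 42.0000
r_1 = -21.7500 / 42.0000 = -0.518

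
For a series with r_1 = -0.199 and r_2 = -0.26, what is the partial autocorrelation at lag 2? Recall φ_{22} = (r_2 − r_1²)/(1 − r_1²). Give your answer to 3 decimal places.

-0.312

φ_{22} = (r_2 − r_1²) / (1 − r_1²)
r_1² = (-0.199)² = 0.039601
Numerator = -0.26 − 0.0396 = -0.2996; denominator = 1 − 0.0396 = 0.9604
φ_{22} = -0.2996 / 0.9604 = -0.312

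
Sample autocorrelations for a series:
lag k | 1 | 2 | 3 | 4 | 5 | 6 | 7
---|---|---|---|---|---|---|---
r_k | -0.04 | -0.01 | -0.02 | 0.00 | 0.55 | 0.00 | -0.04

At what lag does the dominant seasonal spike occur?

5

The largest autocorrelation is r_5 = 0.55; the remaining lags stay at or below 0.00.
The dominant spike at lag 5 indicates a seasonal period of 5.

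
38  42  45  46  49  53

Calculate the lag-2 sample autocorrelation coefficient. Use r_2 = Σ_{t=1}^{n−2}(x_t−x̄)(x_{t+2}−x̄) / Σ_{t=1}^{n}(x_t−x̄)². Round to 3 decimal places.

0.029

Mean x̄ = (38 + 42 + 45 + 46 + 49 + 53)/6 = 45.5000
Numerator Σ_{t=1}^{4}(x_t−x̄)(x_{t+2}−x̄) = 4.0000
Denominator Σ(x_t−x̄)² = 137.5000
r_2 = 4.0000 / 137.5000 = 0.029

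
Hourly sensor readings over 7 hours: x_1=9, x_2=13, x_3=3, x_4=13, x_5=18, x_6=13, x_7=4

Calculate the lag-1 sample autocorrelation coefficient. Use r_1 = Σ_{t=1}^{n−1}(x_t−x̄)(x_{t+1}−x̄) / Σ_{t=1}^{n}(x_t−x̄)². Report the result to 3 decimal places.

Mean x̄ = (9 + 13 + 3 + 13 + 18 + 13 + 4)/7 = 10.4286
Numerator Σ_{t=1}^{6}(x_t−x̄)(x_{t+1}−x̄) = -19.4694
Denominator Σ(x_t−x̄)² = 175.7143
r_1 = -19.4694 / 175.7143 = -0.111

-0.111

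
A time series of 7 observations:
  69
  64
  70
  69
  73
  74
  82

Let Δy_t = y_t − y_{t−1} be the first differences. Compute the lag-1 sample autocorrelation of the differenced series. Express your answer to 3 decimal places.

First differences Δy: -5, 6, -1, 4, 1, 8
Mean of differences = 2.1667
Numerator Σ(Δy_t−Δȳ)(Δy_{t+1}−Δȳ) = -54.3611
Denominator Σ(Δy_t−Δȳ)² = 114.8333
r_1(Δy) = -54.3611 / 114.8333 = -0.473

-0.473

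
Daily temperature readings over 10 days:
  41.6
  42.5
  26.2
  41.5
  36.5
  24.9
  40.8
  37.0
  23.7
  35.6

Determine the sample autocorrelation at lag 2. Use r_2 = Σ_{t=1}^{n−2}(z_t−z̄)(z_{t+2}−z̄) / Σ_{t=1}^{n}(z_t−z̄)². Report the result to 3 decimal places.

-0.335

Mean z̄ = (41.6 + 42.5 + 26.2 + 41.5 + 36.5 + 24.9 + 40.8 + 37.0 + 23.7 + 35.6)/10 = 35.0300
Numerator Σ_{t=1}^{8}(z_t−z̄)(z_{t+2}−z̄) = -163.9288
Denominator Σ(z_t−z̄)² = 489.4410
r_2 = -163.9288 / 489.4410 = -0.335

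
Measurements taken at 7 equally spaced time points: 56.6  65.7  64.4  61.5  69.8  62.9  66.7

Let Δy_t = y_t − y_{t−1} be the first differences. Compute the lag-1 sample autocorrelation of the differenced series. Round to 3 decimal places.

First differences Δy: 9.1, -1.3, -2.9, 8.3, -6.9, 3.8
Mean of differences = 1.6833
Numerator Σ(Δy_t−Δȳ)(Δy_{t+1}−Δȳ) = -113.7403
Denominator Σ(Δy_t−Δȳ)² = 206.8483
r_1(Δy) = -113.7403 / 206.8483 = -0.550

-0.550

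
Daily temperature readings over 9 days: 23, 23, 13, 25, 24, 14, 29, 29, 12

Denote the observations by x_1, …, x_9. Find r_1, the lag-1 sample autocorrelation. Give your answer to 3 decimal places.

Mean x̄ = (23 + 23 + 13 + 25 + 24 + 14 + 29 + 29 + 12)/9 = 21.3333
Numerator Σ_{t=1}^{8}(x_t−x̄)(x_{t+1}−x̄) = -120.4444
Denominator Σ(x_t−x̄)² = 354.0000
r_1 = -120.4444 / 354.0000 = -0.340

-0.340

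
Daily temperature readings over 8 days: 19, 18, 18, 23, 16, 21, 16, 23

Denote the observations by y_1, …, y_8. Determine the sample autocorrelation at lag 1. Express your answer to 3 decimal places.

Mean ȳ = (19 + 18 + 18 + 23 + 16 + 21 + 16 + 23)/8 = 19.2500
Deviations from mean: -0.2500, -1.2500, -1.2500, 3.7500, -3.2500, 1.7500, -3.2500, 3.7500
Numerator Σ_{t=1}^{7}(y_t−ȳ)(y_{t+1}−ȳ) = -38.5625
Denominator Σ(y_t−ȳ)² = 55.5000
r_1 = -38.5625 / 55.5000 = -0.695

-0.695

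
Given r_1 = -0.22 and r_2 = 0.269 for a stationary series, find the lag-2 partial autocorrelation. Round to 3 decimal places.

φ_{22} = (r_2 − r_1²) / (1 − r_1²)
r_1² = (-0.22)² = 0.0484
Numerator = 0.269 − 0.0484 = 0.2206; denominator = 1 − 0.0484 = 0.9516
φ_{22} = 0.2206 / 0.9516 = 0.232

0.232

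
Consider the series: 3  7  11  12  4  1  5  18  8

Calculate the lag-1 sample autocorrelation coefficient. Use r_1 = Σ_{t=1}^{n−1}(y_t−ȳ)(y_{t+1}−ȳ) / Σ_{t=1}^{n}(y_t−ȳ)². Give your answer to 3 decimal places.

Mean ȳ = (3 + 7 + 11 + 12 + 4 + 1 + 5 + 18 + 8)/9 = 7.6667
Numerator Σ_{t=1}^{8}(y_t−ȳ)(y_{t+1}−ȳ) = 17.5556
Denominator Σ(y_t−ȳ)² = 224.0000
r_1 = 17.5556 / 224.0000 = 0.078

0.078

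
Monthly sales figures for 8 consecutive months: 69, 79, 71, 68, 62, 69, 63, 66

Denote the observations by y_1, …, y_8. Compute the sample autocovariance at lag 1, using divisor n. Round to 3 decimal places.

5.170

Mean ȳ = (69 + 79 + 71 + 68 + 62 + 69 + 63 + 66)/8 = 68.3750
Deviations: 0.6250, 10.6250, 2.6250, -0.3750, -6.3750, 0.6250, -5.3750, -2.3750
Σ_{t=1}^{7}(y_t−ȳ)(y_{t+1}−ȳ) = 41.3594
γ_1 = 41.3594 / 8 = 5.170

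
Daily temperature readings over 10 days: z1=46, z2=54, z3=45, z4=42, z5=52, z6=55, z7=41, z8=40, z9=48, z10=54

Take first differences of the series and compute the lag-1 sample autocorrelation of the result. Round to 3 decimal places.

-0.051

First differences Δz: 8, -9, -3, 10, 3, -14, -1, 8, 6
Mean of differences = 0.8889
Numerator Σ(Δz_t−Δz̄)(Δz_{t+1}−Δz̄) = -28.4568
Denominator Σ(Δz_t−Δz̄)² = 552.8889
r_1(Δz) = -28.4568 / 552.8889 = -0.051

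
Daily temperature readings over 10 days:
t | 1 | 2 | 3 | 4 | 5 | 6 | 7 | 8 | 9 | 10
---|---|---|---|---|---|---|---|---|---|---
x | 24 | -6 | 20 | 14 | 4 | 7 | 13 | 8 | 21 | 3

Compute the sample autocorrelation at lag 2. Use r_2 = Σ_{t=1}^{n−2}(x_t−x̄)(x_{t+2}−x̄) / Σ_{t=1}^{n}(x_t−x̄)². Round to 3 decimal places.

Mean x̄ = (24 − 6 + 20 + 14 + 4 + 7 + 13 + 8 + 21 + 3)/10 = 10.8000
Numerator Σ_{t=1}^{8}(x_t−x̄)(x_{t+2}−x̄) = 32.9200
Denominator Σ(x_t−x̄)² = 789.6000
r_2 = 32.9200 / 789.6000 = 0.042

0.042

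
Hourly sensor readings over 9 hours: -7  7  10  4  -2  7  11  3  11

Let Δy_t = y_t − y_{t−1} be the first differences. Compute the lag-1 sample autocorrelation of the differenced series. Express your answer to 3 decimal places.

-0.108

First differences Δy: 14, 3, -6, -6, 9, 4, -8, 8
Mean of differences = 2.2500
Numerator Σ(Δy_t−Δȳ)(Δy_{t+1}−Δȳ) = -50.0625
Denominator Σ(Δy_t−Δȳ)² = 461.5000
r_1(Δy) = -50.0625 / 461.5000 = -0.108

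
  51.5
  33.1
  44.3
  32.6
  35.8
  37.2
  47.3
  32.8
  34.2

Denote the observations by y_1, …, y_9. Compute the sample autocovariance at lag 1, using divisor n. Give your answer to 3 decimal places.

-16.869

Mean ȳ = (51.5 + 33.1 + 44.3 + 32.6 + 35.8 + 37.2 + 47.3 + 32.8 + 34.2)/9 = 38.7556
Σ_{t=1}^{8}(y_t−ȳ)(y_{t+1}−ȳ) = -151.8198
γ_1 = -151.8198 / 9 = -16.869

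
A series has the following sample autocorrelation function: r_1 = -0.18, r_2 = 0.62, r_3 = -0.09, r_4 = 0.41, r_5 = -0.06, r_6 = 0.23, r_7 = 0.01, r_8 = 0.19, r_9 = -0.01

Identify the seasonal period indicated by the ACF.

2

The largest autocorrelation is r_2 = 0.62, with weaker echoes at lags 4 (0.41), 6 (0.23) and 8 (0.19); the remaining lags stay at or below 0.01.
The dominant spike at lag 2 indicates a seasonal period of 2.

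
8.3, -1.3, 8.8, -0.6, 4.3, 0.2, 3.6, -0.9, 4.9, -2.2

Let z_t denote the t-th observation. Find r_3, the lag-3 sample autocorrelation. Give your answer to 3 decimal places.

-0.406

Mean z̄ = (8.3 − 1.3 + 8.8 − 0.6 + 4.3 + 0.2 + 3.6 − 0.9 + 4.9 − 2.2)/10 = 2.5100
Σ(z_t−z̄)(z_{t+3}−z̄) = (-18.0069) + (-6.8199) + (-14.5299) + (-3.3899) + (-6.1039) + (-5.5209) + (-5.1339) = -59.5053
Denominator Σ(z_t−z̄)² = 146.5290
r_3 = -59.5053 / 146.5290 = -0.406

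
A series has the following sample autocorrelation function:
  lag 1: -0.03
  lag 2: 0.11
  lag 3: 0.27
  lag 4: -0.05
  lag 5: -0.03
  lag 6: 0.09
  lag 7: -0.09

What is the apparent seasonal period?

The largest autocorrelation is r_3 = 0.27; the remaining lags stay at or below 0.11.
The dominant spike at lag 3 indicates a seasonal period of 3.

3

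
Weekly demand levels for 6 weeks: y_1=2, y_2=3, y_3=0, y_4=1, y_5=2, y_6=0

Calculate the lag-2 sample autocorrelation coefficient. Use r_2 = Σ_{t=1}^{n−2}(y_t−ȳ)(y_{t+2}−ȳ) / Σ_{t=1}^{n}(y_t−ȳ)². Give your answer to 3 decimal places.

Mean ȳ = (2 + 3 + 0 + 1 + 2 + 0)/6 = 1.3333
Deviations from mean: 0.6667, 1.6667, -1.3333, -0.3333, 0.6667, -1.3333
Σ(y_t−ȳ)(y_{t+2}−ȳ) = (-0.8889) + (-0.5556) + (-0.8889) + (0.4444) = -1.8889
Denominator Σ(y_t−ȳ)² = 7.3333
r_2 = -1.8889 / 7.3333 = -0.258

-0.258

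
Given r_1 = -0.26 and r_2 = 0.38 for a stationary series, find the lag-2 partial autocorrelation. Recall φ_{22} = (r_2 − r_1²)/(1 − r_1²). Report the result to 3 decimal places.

φ_{22} = (r_2 − r_1²) / (1 − r_1²)
r_1² = (-0.26)² = 0.0676
Numerator = 0.38 − 0.0676 = 0.3124; denominator = 1 − 0.0676 = 0.9324
φ_{22} = 0.3124 / 0.9324 = 0.335

0.335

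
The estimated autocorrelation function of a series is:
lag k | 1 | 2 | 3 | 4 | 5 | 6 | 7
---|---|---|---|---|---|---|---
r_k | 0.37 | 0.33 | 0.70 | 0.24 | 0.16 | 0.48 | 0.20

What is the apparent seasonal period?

The largest autocorrelation is r_3 = 0.70, with a weaker echo at lag 6 (0.48); the remaining lags stay at or below 0.37. The elevated value at lag 1 (0.37), dropping to 0.33 at lag 2, reflects decaying short-term dependence rather than seasonality.
The dominant spike at lag 3 indicates a seasonal period of 3.

3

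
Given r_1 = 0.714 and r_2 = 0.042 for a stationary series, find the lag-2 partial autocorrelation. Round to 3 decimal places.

φ_{22} = (r_2 − r_1²) / (1 − r_1²)
r_1² = (0.714)² = 0.509796
Numerator = 0.042 − 0.5098 = -0.4678; denominator = 1 − 0.5098 = 0.4902
φ_{22} = -0.4678 / 0.4902 = -0.954

-0.954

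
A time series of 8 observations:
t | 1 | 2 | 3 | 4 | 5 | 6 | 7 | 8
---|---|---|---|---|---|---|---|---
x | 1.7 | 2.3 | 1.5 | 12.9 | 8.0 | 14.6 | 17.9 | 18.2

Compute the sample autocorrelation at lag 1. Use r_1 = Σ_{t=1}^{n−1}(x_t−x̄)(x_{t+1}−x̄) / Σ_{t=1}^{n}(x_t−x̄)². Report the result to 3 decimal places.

0.523

Mean x̄ = (1.7 + 2.3 + 1.5 + 12.9 + 8.0 + 14.6 + 17.9 + 18.2)/8 = 9.6375
Deviations from mean: -7.9375, -7.3375, -8.1375, 3.2625, -1.6375, 4.9625, 8.2625, 8.5625
Numerator Σ_{t=1}^{7}(x_t−x̄)(x_{t+1}−x̄) = 189.6836
Denominator Σ(x_t−x̄)² = 362.5988
r_1 = 189.6836 / 362.5988 = 0.523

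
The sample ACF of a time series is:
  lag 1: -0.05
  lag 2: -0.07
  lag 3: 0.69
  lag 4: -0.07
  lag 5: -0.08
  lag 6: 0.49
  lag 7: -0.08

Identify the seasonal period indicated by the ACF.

The largest autocorrelation is r_3 = 0.69, with a weaker echo at lag 6 (0.49); the remaining lags stay at or below -0.05.
The dominant spike at lag 3 indicates a seasonal period of 3.

3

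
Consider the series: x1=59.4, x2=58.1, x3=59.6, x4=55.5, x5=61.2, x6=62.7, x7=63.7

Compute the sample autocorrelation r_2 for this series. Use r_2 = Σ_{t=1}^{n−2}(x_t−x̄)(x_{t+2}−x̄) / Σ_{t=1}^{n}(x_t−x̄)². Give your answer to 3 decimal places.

0.015

Mean x̄ = (59.4 + 58.1 + 59.6 + 55.5 + 61.2 + 62.7 + 63.7)/7 = 60.0286
Deviations from mean: -0.6286, -1.9286, -0.4286, -4.5286, 1.1714, 2.6714, 3.6714
Σ(x_t−x̄)(x_{t+2}−x̄) = (0.2694) + (8.7337) + (-0.5020) + (-12.0978) + (4.3008) = 0.7041
Denominator Σ(x_t−x̄)² = 46.7943
r_2 = 0.7041 / 46.7943 = 0.015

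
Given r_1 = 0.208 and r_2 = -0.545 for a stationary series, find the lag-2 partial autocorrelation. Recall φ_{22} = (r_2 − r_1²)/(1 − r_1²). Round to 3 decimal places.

φ_{22} = (r_2 − r_1²) / (1 − r_1²)
r_1² = (0.208)² = 0.043264
Numerator = -0.545 − 0.0433 = -0.5883; denominator = 1 − 0.0433 = 0.9567
φ_{22} = -0.5883 / 0.9567 = -0.615

-0.615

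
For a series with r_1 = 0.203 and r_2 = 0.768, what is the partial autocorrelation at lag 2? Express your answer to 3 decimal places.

φ_{22} = (r_2 − r_1²) / (1 − r_1²)
r_1² = (0.203)² = 0.041209
Numerator = 0.768 − 0.0412 = 0.7268; denominator = 1 − 0.0412 = 0.9588
φ_{22} = 0.7268 / 0.9588 = 0.758

0.758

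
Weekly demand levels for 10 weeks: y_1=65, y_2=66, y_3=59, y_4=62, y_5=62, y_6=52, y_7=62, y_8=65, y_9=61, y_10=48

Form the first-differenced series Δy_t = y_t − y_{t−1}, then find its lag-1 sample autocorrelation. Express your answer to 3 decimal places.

First differences Δy: 1, -7, 3, 0, -10, 10, 3, -4, -13
Mean of differences = -1.8889
Numerator Σ(Δy_t−Δȳ)(Δy_{t+1}−Δȳ) = -71.0123
Denominator Σ(Δy_t−Δȳ)² = 420.8889
r_1(Δy) = -71.0123 / 420.8889 = -0.169

-0.169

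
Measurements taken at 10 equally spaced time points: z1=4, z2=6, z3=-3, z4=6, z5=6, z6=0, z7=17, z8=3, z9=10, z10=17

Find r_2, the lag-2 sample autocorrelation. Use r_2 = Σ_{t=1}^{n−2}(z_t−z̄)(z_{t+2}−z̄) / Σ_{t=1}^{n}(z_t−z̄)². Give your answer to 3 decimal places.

Mean z̄ = (4 + 6 − 3 + 6 + 6 + 0 + 17 + 3 + 10 + 17)/10 = 6.6000
Numerator Σ_{t=1}^{8}(z_t−z̄)(z_{t+2}−z̄) = 50.4800
Denominator Σ(z_t−z̄)² = 384.4000
r_2 = 50.4800 / 384.4000 = 0.131

0.131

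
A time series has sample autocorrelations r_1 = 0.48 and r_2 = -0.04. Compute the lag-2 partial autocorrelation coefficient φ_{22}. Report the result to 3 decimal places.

φ_{22} = (r_2 − r_1²) / (1 − r_1²)
r_1² = (0.48)² = 0.2304
Numerator = -0.04 − 0.2304 = -0.2704; denominator = 1 − 0.2304 = 0.7696
φ_{22} = -0.2704 / 0.7696 = -0.351

-0.351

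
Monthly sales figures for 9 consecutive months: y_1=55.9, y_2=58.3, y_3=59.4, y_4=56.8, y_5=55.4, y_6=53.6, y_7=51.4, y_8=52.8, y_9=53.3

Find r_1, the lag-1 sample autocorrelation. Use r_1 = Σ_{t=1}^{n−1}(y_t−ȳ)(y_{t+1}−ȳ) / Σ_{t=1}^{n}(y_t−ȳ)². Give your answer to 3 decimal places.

Mean ȳ = (55.9 + 58.3 + 59.4 + 56.8 + 55.4 + 53.6 + 51.4 + 52.8 + 53.3)/9 = 55.2111
Numerator Σ_{t=1}^{8}(y_t−ȳ)(y_{t+1}−ȳ) = 41.6554
Denominator Σ(y_t−ȳ)² = 56.7089
r_1 = 41.6554 / 56.7089 = 0.735

0.735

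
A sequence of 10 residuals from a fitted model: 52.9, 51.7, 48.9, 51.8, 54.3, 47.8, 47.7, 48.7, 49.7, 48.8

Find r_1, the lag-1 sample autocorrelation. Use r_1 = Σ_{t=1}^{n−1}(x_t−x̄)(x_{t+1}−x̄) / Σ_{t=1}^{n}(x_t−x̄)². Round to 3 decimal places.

0.169

Mean x̄ = (52.9 + 51.7 + 48.9 + 51.8 + 54.3 + 47.8 + 47.7 + 48.7 + 49.7 + 48.8)/10 = 50.2300
Numerator Σ_{t=1}^{9}(x_t−x̄)(x_{t+1}−x̄) = 7.9691
Denominator Σ(x_t−x̄)² = 47.0610
r_1 = 7.9691 / 47.0610 = 0.169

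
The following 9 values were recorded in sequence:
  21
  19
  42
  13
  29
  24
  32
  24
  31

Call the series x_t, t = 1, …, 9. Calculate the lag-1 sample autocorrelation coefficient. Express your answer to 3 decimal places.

-0.631

Mean x̄ = (21 + 19 + 42 + 13 + 29 + 24 + 32 + 24 + 31)/9 = 26.1111
Numerator Σ_{t=1}^{8}(x_t−x̄)(x_{t+1}−x̄) = -364.1235
Denominator Σ(x_t−x̄)² = 576.8889
r_1 = -364.1235 / 576.8889 = -0.631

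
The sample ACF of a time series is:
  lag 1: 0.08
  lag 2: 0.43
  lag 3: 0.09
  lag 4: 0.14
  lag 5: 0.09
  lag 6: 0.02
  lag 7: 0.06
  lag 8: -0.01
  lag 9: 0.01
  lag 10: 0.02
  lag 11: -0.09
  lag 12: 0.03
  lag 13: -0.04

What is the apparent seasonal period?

The largest autocorrelation is r_2 = 0.43; the remaining lags stay at or below 0.14.
The dominant spike at lag 2 indicates a seasonal period of 2.

2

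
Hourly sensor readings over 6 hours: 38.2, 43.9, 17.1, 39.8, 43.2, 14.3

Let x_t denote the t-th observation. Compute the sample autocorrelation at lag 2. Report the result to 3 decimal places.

Mean x̄ = (38.2 + 43.9 + 17.1 + 39.8 + 43.2 + 14.3)/6 = 32.7500
Σ(x_t−x̄)(x_{t+2}−x̄) = (-85.2925) + (78.6075) + (-163.5425) + (-130.0725) = -300.3000
Denominator Σ(x_t−x̄)² = 898.2550
r_2 = -300.3000 / 898.2550 = -0.334

-0.334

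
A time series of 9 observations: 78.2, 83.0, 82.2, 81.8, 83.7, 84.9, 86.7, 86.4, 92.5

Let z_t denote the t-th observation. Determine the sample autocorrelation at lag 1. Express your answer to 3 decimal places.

0.320

Mean z̄ = (78.2 + 83.0 + 82.2 + 81.8 + 83.7 + 84.9 + 86.7 + 86.4 + 92.5)/9 = 84.3778
Numerator Σ_{t=1}^{8}(z_t−z̄)(z_{t+1}−z̄) = 40.8528
Denominator Σ(z_t−z̄)² = 127.6356
r_1 = 40.8528 / 127.6356 = 0.320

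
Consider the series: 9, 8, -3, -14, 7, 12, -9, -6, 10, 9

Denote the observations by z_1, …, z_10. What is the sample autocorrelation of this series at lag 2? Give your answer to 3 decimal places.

-0.746

Mean z̄ = (9 + 8 − 3 − 14 + 7 + 12 − 9 − 6 + 10 + 9)/10 = 2.3000
Numerator Σ_{t=1}^{8}(z_t−z̄)(z_{t+2}−z̄) = -587.6800
Denominator Σ(z_t−z̄)² = 788.1000
r_2 = -587.6800 / 788.1000 = -0.746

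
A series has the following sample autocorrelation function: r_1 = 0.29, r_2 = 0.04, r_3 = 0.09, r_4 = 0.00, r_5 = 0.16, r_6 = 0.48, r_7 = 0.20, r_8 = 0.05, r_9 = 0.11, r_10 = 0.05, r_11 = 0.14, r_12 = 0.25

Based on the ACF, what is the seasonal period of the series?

The largest autocorrelation is r_6 = 0.48; the remaining lags stay at or below 0.29. The elevated value at lag 1 (0.29), dropping to 0.04 at lag 2, reflects decaying short-term dependence rather than seasonality.
The dominant spike at lag 6 indicates a seasonal period of 6.

6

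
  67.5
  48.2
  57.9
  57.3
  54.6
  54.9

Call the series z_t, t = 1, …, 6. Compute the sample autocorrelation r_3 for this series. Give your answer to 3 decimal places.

Mean z̄ = (67.5 + 48.2 + 57.9 + 57.3 + 54.6 + 54.9)/6 = 56.7333
Deviations from mean: 10.7667, -8.5333, 1.1667, 0.5667, -2.1333, -1.8333
Numerator Σ_{t=1}^{3}(z_t−z̄)(z_{t+3}−z̄) = 22.1667
Denominator Σ(z_t−z̄)² = 198.3333
r_3 = 22.1667 / 198.3333 = 0.112

0.112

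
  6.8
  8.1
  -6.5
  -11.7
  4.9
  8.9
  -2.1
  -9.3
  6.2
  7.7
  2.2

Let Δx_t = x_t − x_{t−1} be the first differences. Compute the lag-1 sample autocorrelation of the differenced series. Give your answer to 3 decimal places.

First differences Δx: 1.3, -14.6, -5.2, 16.6, 4.0, -11.0, -7.2, 15.5, 1.5, -5.5
Mean of differences = -0.4600
Numerator Σ(Δx_t−Δx̄)(Δx_{t+1}−Δx̄) = -24.7756
Denominator Σ(Δx_t−Δx̄)² = 976.9240
r_1(Δx) = -24.7756 / 976.9240 = -0.025

-0.025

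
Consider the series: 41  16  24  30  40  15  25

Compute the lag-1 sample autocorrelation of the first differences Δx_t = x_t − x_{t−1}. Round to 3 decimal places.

First differences Δx: -25, 8, 6, 10, -25, 10
Mean of differences = -2.6667
Numerator Σ(Δx_t−Δx̄)(Δx_{t+1}−Δx̄) = -601.7778
Denominator Σ(Δx_t−Δx̄)² = 1507.3333
r_1(Δx) = -601.7778 / 1507.3333 = -0.399

-0.399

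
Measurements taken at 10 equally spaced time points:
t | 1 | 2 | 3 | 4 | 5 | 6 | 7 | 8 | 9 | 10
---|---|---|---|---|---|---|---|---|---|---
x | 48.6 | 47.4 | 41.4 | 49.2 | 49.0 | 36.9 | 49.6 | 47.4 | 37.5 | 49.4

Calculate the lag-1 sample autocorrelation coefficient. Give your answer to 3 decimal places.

-0.468

Mean x̄ = (48.6 + 47.4 + 41.4 + 49.2 + 49.0 + 36.9 + 49.6 + 47.4 + 37.5 + 49.4)/10 = 45.6400
Numerator Σ_{t=1}^{9}(x_t−x̄)(x_{t+1}−x̄) = -107.3256
Denominator Σ(x_t−x̄)² = 229.3640
r_1 = -107.3256 / 229.3640 = -0.468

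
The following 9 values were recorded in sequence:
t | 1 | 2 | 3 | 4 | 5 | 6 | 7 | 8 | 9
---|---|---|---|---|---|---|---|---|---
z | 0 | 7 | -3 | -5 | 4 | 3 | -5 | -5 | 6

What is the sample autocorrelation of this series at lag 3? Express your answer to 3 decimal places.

Mean z̄ = (0 + 7 − 3 − 5 + 4 + 3 − 5 − 5 + 6)/9 = 0.2222
Numerator Σ_{t=1}^{6}(z_t−z̄)(z_{t+3}−z̄) = 41.4074
Denominator Σ(z_t−z̄)² = 193.5556
r_3 = 41.4074 / 193.5556 = 0.214

0.214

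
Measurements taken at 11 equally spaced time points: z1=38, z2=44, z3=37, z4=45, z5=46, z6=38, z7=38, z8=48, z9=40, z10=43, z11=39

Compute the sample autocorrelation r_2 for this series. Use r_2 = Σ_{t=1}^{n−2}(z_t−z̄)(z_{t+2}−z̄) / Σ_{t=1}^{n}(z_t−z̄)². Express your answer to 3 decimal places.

Mean z̄ = (38 + 44 + 37 + 45 + 46 + 38 + 38 + 48 + 40 + 43 + 39)/11 = 41.4545
Numerator Σ_{t=1}^{9}(z_t−z̄)(z_{t+2}−z̄) = -27.6860
Denominator Σ(z_t−z̄)² = 148.7273
r_2 = -27.6860 / 148.7273 = -0.186

-0.186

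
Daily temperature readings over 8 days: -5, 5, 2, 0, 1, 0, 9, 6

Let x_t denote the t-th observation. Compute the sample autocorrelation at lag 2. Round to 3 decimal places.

-0.121

Mean x̄ = (-5 + 5 + 2 + 0 + 1 + 0 + 9 + 6)/8 = 2.2500
Deviations from mean: -7.2500, 2.7500, -0.2500, -2.2500, -1.2500, -2.2500, 6.7500, 3.7500
Numerator Σ_{t=1}^{6}(x_t−x̄)(x_{t+2}−x̄) = -15.8750
Denominator Σ(x_t−x̄)² = 131.5000
r_2 = -15.8750 / 131.5000 = -0.121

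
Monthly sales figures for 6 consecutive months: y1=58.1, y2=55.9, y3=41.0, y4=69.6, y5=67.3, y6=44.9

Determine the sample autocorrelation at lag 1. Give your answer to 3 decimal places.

-0.264

Mean ȳ = (58.1 + 55.9 + 41.0 + 69.6 + 67.3 + 44.9)/6 = 56.1333
Deviations from mean: 1.9667, -0.2333, -15.1333, 13.4667, 11.1667, -11.2333
Numerator Σ_{t=1}^{5}(y_t−ȳ)(y_{t+1}−ȳ) = -175.7844
Denominator Σ(y_t−ȳ)² = 665.1733
r_1 = -175.7844 / 665.1733 = -0.264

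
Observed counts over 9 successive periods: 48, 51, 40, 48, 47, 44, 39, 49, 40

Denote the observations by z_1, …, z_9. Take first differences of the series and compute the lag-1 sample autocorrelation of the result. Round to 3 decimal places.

-0.632

First differences Δz: 3, -11, 8, -1, -3, -5, 10, -9
Mean of differences = -1.0000
Numerator Σ(Δz_t−Δz̄)(Δz_{t+1}−Δz̄) = -254.0000
Denominator Σ(Δz_t−Δz̄)² = 402.0000
r_1(Δz) = -254.0000 / 402.0000 = -0.632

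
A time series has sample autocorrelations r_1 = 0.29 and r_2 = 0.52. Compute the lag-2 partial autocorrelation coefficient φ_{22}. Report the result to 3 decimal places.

φ_{22} = (r_2 − r_1²) / (1 − r_1²)
r_1² = (0.29)² = 0.0841
Numerator = 0.52 − 0.0841 = 0.4359; denominator = 1 − 0.0841 = 0.9159
φ_{22} = 0.4359 / 0.9159 = 0.476

0.476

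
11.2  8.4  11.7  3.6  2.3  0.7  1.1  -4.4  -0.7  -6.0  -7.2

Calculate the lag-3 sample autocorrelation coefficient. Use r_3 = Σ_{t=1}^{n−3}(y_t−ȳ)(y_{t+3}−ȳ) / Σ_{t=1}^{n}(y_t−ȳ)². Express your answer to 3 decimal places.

0.165

Mean ȳ = (11.2 + 8.4 + 11.7 + 3.6 + 2.3 + 0.7 + 1.1 − 4.4 − 0.7 − 6.0 − 7.2)/11 = 1.8818
Numerator Σ_{t=1}^{8}(y_t−ȳ)(y_{t+3}−ȳ) = 69.4263
Denominator Σ(y_t−ȳ)² = 421.5764
r_3 = 69.4263 / 421.5764 = 0.165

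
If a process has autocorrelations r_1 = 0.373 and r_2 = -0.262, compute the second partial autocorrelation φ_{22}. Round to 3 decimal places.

φ_{22} = (r_2 − r_1²) / (1 − r_1²)
r_1² = (0.373)² = 0.139129
Numerator = -0.262 − 0.1391 = -0.4011; denominator = 1 − 0.1391 = 0.8609
φ_{22} = -0.4011 / 0.8609 = -0.466

-0.466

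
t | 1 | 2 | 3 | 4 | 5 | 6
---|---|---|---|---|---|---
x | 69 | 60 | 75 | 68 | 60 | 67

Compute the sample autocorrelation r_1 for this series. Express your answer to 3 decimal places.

Mean x̄ = (69 + 60 + 75 + 68 + 60 + 67)/6 = 66.5000
Σ(x_t−x̄)(x_{t+1}−x̄) = (-16.2500) + (-55.2500) + (12.7500) + (-9.7500) + (-3.2500) = -71.7500
Denominator Σ(x_t−x̄)² = 165.5000
r_1 = -71.7500 / 165.5000 = -0.434

-0.434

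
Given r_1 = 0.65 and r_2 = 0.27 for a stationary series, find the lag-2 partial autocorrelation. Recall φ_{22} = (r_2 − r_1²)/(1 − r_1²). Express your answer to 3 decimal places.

φ_{22} = (r_2 − r_1²) / (1 − r_1²)
r_1² = (0.65)² = 0.4225
Numerator = 0.27 − 0.4225 = -0.1525; denominator = 1 − 0.4225 = 0.5775
φ_{22} = -0.1525 / 0.5775 = -0.264

-0.264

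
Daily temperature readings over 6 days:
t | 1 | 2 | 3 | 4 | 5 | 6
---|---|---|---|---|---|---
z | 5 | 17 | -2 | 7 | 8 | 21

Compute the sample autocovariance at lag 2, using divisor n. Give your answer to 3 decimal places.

3.185

Mean z̄ = (5 + 17 − 2 + 7 + 8 + 21)/6 = 9.3333
Σ_{t=1}^{4}(z_t−z̄)(z_{t+2}−z̄) = 19.1111
γ_2 = 19.1111 / 6 = 3.185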